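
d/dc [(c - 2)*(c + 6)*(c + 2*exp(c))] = 2*c^2*exp(c) + 3*c^2 + 12*c*exp(c) + 8*c - 16*exp(c) - 12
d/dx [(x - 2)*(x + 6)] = 2*x + 4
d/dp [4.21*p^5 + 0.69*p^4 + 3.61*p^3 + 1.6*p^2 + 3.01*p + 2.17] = 21.05*p^4 + 2.76*p^3 + 10.83*p^2 + 3.2*p + 3.01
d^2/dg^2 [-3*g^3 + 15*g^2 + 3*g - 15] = 30 - 18*g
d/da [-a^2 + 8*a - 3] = 8 - 2*a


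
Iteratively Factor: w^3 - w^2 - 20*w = (w - 5)*(w^2 + 4*w) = (w - 5)*(w + 4)*(w)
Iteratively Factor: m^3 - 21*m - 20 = (m + 4)*(m^2 - 4*m - 5) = (m + 1)*(m + 4)*(m - 5)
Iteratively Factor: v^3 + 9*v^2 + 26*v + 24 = (v + 2)*(v^2 + 7*v + 12) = (v + 2)*(v + 3)*(v + 4)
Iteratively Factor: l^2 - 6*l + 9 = (l - 3)*(l - 3)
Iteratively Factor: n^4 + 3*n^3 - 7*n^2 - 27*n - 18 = (n + 2)*(n^3 + n^2 - 9*n - 9) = (n + 2)*(n + 3)*(n^2 - 2*n - 3) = (n + 1)*(n + 2)*(n + 3)*(n - 3)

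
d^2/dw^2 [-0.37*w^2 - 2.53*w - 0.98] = -0.740000000000000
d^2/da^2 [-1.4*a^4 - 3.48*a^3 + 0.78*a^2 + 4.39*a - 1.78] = -16.8*a^2 - 20.88*a + 1.56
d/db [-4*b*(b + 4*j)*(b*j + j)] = 4*j*(-3*b^2 - 8*b*j - 2*b - 4*j)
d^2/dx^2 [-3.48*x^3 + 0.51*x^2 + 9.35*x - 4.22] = 1.02 - 20.88*x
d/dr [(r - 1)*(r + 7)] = 2*r + 6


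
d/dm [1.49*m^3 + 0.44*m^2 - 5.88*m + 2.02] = 4.47*m^2 + 0.88*m - 5.88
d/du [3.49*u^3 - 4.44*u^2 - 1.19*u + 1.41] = 10.47*u^2 - 8.88*u - 1.19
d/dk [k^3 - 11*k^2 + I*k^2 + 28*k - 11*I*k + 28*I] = 3*k^2 + 2*k*(-11 + I) + 28 - 11*I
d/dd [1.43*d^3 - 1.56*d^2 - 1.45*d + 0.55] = 4.29*d^2 - 3.12*d - 1.45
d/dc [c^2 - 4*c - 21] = 2*c - 4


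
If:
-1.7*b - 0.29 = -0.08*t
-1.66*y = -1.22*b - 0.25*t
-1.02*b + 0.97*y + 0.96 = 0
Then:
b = -0.53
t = -7.69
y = -1.55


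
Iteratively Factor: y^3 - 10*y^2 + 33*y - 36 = (y - 4)*(y^2 - 6*y + 9) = (y - 4)*(y - 3)*(y - 3)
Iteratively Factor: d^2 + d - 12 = (d + 4)*(d - 3)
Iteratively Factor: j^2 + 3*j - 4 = (j - 1)*(j + 4)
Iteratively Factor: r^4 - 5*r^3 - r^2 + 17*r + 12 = (r + 1)*(r^3 - 6*r^2 + 5*r + 12) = (r + 1)^2*(r^2 - 7*r + 12) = (r - 3)*(r + 1)^2*(r - 4)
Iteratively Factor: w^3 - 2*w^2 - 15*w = (w)*(w^2 - 2*w - 15) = w*(w - 5)*(w + 3)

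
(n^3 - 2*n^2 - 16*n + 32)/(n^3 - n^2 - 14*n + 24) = (n - 4)/(n - 3)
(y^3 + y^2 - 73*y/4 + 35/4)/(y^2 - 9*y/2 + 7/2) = (2*y^2 + 9*y - 5)/(2*(y - 1))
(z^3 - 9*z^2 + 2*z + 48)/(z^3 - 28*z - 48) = (z^2 - 11*z + 24)/(z^2 - 2*z - 24)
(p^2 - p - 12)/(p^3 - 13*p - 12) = 1/(p + 1)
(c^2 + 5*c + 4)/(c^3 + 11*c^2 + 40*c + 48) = (c + 1)/(c^2 + 7*c + 12)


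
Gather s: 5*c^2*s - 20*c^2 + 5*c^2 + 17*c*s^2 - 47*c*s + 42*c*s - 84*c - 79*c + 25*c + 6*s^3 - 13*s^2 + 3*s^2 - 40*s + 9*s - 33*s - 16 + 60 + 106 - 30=-15*c^2 - 138*c + 6*s^3 + s^2*(17*c - 10) + s*(5*c^2 - 5*c - 64) + 120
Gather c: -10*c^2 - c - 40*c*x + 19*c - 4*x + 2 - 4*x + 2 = -10*c^2 + c*(18 - 40*x) - 8*x + 4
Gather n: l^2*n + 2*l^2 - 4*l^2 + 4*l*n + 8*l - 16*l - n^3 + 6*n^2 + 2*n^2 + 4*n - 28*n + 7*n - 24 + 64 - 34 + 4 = -2*l^2 - 8*l - n^3 + 8*n^2 + n*(l^2 + 4*l - 17) + 10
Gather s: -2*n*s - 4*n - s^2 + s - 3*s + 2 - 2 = -4*n - s^2 + s*(-2*n - 2)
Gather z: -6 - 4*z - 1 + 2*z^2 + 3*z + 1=2*z^2 - z - 6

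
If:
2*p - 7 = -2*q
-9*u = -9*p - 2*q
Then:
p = 9*u/7 - 1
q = 9/2 - 9*u/7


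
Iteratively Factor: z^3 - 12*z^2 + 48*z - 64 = (z - 4)*(z^2 - 8*z + 16) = (z - 4)^2*(z - 4)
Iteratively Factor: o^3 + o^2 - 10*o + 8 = (o - 1)*(o^2 + 2*o - 8) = (o - 2)*(o - 1)*(o + 4)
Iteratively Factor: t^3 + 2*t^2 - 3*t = (t + 3)*(t^2 - t) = (t - 1)*(t + 3)*(t)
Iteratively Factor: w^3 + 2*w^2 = (w)*(w^2 + 2*w) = w^2*(w + 2)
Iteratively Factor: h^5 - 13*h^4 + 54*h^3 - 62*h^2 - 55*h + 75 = (h - 5)*(h^4 - 8*h^3 + 14*h^2 + 8*h - 15) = (h - 5)*(h + 1)*(h^3 - 9*h^2 + 23*h - 15) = (h - 5)^2*(h + 1)*(h^2 - 4*h + 3) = (h - 5)^2*(h - 3)*(h + 1)*(h - 1)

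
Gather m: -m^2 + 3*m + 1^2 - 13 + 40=-m^2 + 3*m + 28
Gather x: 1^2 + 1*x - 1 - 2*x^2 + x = -2*x^2 + 2*x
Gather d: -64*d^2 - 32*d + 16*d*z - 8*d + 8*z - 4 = -64*d^2 + d*(16*z - 40) + 8*z - 4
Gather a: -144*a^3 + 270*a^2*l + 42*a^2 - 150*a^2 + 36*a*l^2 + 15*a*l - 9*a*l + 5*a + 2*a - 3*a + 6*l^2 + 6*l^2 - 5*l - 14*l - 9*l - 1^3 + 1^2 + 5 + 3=-144*a^3 + a^2*(270*l - 108) + a*(36*l^2 + 6*l + 4) + 12*l^2 - 28*l + 8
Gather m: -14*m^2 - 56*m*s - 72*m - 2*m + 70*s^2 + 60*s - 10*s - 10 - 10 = -14*m^2 + m*(-56*s - 74) + 70*s^2 + 50*s - 20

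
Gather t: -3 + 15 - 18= -6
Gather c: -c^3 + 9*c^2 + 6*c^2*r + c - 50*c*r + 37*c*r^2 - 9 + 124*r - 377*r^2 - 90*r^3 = -c^3 + c^2*(6*r + 9) + c*(37*r^2 - 50*r + 1) - 90*r^3 - 377*r^2 + 124*r - 9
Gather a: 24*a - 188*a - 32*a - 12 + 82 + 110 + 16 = 196 - 196*a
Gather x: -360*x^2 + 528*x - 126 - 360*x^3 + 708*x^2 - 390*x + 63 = -360*x^3 + 348*x^2 + 138*x - 63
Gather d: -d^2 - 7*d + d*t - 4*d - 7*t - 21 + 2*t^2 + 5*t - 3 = -d^2 + d*(t - 11) + 2*t^2 - 2*t - 24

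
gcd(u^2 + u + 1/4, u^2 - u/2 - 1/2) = u + 1/2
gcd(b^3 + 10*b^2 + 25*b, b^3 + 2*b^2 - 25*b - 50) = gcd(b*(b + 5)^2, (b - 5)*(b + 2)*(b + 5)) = b + 5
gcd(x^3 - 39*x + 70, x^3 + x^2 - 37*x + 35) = x^2 + 2*x - 35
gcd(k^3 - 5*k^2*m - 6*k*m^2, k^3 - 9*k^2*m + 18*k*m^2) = k^2 - 6*k*m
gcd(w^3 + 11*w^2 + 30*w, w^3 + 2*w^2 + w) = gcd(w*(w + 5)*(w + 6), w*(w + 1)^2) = w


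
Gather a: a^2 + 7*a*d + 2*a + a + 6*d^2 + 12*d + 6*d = a^2 + a*(7*d + 3) + 6*d^2 + 18*d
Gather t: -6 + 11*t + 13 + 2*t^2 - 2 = 2*t^2 + 11*t + 5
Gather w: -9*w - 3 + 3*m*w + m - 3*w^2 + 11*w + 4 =m - 3*w^2 + w*(3*m + 2) + 1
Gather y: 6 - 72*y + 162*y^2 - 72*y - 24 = 162*y^2 - 144*y - 18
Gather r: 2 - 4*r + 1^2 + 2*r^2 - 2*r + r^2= 3*r^2 - 6*r + 3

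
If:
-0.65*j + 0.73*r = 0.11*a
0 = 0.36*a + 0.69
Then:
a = -1.92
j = 1.12307692307692*r + 0.324358974358974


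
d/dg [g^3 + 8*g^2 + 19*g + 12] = 3*g^2 + 16*g + 19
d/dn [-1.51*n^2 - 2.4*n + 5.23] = -3.02*n - 2.4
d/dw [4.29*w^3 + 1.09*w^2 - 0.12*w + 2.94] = 12.87*w^2 + 2.18*w - 0.12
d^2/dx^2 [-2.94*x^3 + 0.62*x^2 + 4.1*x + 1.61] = 1.24 - 17.64*x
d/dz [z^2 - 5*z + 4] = 2*z - 5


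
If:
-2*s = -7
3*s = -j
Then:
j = -21/2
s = 7/2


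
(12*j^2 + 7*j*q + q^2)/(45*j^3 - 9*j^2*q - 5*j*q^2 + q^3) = (4*j + q)/(15*j^2 - 8*j*q + q^2)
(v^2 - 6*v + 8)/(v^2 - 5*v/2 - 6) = 2*(v - 2)/(2*v + 3)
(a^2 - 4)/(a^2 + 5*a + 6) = (a - 2)/(a + 3)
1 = 1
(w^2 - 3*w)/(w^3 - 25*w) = (w - 3)/(w^2 - 25)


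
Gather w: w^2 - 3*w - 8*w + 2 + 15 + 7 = w^2 - 11*w + 24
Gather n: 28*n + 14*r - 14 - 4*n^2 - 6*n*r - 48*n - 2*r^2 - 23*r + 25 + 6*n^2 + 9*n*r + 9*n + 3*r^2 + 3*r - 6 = 2*n^2 + n*(3*r - 11) + r^2 - 6*r + 5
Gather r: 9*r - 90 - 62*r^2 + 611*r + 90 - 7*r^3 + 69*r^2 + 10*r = -7*r^3 + 7*r^2 + 630*r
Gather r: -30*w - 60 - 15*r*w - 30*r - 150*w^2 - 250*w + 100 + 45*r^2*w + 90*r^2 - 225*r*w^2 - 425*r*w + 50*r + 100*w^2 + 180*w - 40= r^2*(45*w + 90) + r*(-225*w^2 - 440*w + 20) - 50*w^2 - 100*w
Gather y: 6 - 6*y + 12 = 18 - 6*y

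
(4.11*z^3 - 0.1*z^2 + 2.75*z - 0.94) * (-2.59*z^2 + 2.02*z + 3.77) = -10.6449*z^5 + 8.5612*z^4 + 8.1702*z^3 + 7.6126*z^2 + 8.4687*z - 3.5438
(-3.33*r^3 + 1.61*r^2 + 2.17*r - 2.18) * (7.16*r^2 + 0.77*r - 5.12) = -23.8428*r^5 + 8.9635*r^4 + 33.8265*r^3 - 22.1811*r^2 - 12.789*r + 11.1616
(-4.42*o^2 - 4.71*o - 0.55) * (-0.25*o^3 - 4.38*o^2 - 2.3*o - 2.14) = 1.105*o^5 + 20.5371*o^4 + 30.9333*o^3 + 22.7008*o^2 + 11.3444*o + 1.177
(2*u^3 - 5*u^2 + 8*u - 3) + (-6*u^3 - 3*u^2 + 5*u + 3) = -4*u^3 - 8*u^2 + 13*u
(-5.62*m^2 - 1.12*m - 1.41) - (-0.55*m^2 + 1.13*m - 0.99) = -5.07*m^2 - 2.25*m - 0.42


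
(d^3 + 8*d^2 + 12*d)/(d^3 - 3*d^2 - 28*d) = (d^2 + 8*d + 12)/(d^2 - 3*d - 28)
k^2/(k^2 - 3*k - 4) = k^2/(k^2 - 3*k - 4)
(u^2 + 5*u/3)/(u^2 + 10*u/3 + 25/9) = 3*u/(3*u + 5)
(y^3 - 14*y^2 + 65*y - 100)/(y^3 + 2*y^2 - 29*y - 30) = (y^2 - 9*y + 20)/(y^2 + 7*y + 6)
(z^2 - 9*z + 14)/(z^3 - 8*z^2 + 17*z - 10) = (z - 7)/(z^2 - 6*z + 5)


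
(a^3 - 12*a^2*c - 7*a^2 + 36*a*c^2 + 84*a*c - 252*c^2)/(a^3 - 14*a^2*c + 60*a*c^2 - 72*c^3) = (a - 7)/(a - 2*c)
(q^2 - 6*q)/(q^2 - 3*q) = (q - 6)/(q - 3)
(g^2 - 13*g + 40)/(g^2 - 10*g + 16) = (g - 5)/(g - 2)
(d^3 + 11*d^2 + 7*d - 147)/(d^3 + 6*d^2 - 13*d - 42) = (d + 7)/(d + 2)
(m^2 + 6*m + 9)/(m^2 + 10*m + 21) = (m + 3)/(m + 7)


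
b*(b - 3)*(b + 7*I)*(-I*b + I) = -I*b^4 + 7*b^3 + 4*I*b^3 - 28*b^2 - 3*I*b^2 + 21*b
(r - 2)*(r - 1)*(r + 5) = r^3 + 2*r^2 - 13*r + 10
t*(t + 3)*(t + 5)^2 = t^4 + 13*t^3 + 55*t^2 + 75*t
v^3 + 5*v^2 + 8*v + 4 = (v + 1)*(v + 2)^2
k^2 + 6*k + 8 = (k + 2)*(k + 4)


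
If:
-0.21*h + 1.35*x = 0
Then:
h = 6.42857142857143*x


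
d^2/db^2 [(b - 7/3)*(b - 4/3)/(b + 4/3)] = 528/(27*b^3 + 108*b^2 + 144*b + 64)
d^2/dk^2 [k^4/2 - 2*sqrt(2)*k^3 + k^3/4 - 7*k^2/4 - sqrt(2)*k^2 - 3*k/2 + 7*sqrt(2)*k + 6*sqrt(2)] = 6*k^2 - 12*sqrt(2)*k + 3*k/2 - 7/2 - 2*sqrt(2)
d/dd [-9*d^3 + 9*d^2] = 9*d*(2 - 3*d)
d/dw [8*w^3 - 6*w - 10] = 24*w^2 - 6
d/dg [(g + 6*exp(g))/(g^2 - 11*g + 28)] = (-(g + 6*exp(g))*(2*g - 11) + (6*exp(g) + 1)*(g^2 - 11*g + 28))/(g^2 - 11*g + 28)^2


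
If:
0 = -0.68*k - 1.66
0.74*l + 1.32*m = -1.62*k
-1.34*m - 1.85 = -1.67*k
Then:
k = -2.44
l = 13.23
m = -4.42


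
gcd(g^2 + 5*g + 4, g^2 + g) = g + 1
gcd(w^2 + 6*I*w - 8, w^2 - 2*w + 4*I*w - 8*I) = w + 4*I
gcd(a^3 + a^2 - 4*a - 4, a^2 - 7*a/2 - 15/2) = 1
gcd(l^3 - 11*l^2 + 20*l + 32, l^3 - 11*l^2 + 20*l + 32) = l^3 - 11*l^2 + 20*l + 32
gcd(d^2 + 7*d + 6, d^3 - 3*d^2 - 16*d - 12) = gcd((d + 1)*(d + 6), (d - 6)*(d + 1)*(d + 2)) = d + 1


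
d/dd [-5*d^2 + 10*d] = 10 - 10*d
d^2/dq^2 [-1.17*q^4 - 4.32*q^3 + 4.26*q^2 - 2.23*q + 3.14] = -14.04*q^2 - 25.92*q + 8.52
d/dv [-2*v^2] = -4*v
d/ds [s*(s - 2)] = 2*s - 2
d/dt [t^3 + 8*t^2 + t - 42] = 3*t^2 + 16*t + 1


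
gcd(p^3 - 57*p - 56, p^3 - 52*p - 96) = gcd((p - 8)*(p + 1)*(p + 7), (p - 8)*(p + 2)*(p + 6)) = p - 8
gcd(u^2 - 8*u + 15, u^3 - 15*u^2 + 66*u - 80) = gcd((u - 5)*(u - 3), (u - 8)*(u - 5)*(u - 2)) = u - 5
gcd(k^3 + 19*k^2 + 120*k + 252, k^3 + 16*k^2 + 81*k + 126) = k^2 + 13*k + 42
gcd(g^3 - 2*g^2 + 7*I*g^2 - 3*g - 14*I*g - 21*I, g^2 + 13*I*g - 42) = g + 7*I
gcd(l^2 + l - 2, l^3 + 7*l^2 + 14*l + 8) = l + 2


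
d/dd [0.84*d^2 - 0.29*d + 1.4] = 1.68*d - 0.29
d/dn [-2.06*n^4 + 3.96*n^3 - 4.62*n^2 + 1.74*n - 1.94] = -8.24*n^3 + 11.88*n^2 - 9.24*n + 1.74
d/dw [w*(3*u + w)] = 3*u + 2*w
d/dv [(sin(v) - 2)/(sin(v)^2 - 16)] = (4*sin(v) + cos(v)^2 - 17)*cos(v)/(sin(v)^2 - 16)^2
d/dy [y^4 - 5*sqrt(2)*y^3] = y^2*(4*y - 15*sqrt(2))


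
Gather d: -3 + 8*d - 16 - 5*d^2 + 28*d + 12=-5*d^2 + 36*d - 7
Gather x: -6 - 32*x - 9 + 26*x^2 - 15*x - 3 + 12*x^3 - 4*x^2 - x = 12*x^3 + 22*x^2 - 48*x - 18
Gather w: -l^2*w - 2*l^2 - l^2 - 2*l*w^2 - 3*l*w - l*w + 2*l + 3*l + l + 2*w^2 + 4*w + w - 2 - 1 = -3*l^2 + 6*l + w^2*(2 - 2*l) + w*(-l^2 - 4*l + 5) - 3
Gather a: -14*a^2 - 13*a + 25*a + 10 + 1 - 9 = -14*a^2 + 12*a + 2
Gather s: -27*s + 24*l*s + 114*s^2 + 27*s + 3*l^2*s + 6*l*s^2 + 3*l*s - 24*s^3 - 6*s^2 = -24*s^3 + s^2*(6*l + 108) + s*(3*l^2 + 27*l)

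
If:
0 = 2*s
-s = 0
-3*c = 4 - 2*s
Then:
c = -4/3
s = 0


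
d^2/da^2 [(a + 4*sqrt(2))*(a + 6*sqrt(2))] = 2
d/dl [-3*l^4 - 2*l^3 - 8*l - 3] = -12*l^3 - 6*l^2 - 8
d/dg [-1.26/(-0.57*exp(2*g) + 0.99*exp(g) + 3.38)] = (1.2474 - 1.4364*exp(g))*exp(g)/(-0.57*exp(2*g) + 0.99*exp(g) + 3.38)^2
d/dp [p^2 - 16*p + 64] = 2*p - 16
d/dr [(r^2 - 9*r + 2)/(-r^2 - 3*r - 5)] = 3*(-4*r^2 - 2*r + 17)/(r^4 + 6*r^3 + 19*r^2 + 30*r + 25)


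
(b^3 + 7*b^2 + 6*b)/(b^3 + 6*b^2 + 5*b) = (b + 6)/(b + 5)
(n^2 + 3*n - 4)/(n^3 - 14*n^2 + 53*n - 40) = (n + 4)/(n^2 - 13*n + 40)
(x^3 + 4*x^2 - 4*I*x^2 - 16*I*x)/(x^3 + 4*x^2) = (x - 4*I)/x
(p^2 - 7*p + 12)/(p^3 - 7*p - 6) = (p - 4)/(p^2 + 3*p + 2)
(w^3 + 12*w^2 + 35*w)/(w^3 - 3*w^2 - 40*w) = (w + 7)/(w - 8)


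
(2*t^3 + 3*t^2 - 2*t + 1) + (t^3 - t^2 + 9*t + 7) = 3*t^3 + 2*t^2 + 7*t + 8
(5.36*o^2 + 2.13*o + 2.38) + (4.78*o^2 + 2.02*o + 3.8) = 10.14*o^2 + 4.15*o + 6.18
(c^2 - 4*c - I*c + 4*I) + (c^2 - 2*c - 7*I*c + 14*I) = 2*c^2 - 6*c - 8*I*c + 18*I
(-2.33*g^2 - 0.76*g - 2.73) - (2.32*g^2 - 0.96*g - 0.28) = -4.65*g^2 + 0.2*g - 2.45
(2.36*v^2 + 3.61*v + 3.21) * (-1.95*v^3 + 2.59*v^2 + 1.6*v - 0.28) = -4.602*v^5 - 0.9271*v^4 + 6.8664*v^3 + 13.4291*v^2 + 4.1252*v - 0.8988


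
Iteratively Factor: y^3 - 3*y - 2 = (y + 1)*(y^2 - y - 2) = (y - 2)*(y + 1)*(y + 1)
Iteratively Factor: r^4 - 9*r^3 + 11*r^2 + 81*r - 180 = (r - 5)*(r^3 - 4*r^2 - 9*r + 36) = (r - 5)*(r + 3)*(r^2 - 7*r + 12) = (r - 5)*(r - 4)*(r + 3)*(r - 3)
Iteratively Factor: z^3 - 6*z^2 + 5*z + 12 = (z + 1)*(z^2 - 7*z + 12) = (z - 3)*(z + 1)*(z - 4)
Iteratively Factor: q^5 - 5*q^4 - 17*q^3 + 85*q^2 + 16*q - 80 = (q - 5)*(q^4 - 17*q^2 + 16) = (q - 5)*(q + 1)*(q^3 - q^2 - 16*q + 16) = (q - 5)*(q + 1)*(q + 4)*(q^2 - 5*q + 4) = (q - 5)*(q - 4)*(q + 1)*(q + 4)*(q - 1)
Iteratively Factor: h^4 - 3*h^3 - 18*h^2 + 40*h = (h - 5)*(h^3 + 2*h^2 - 8*h) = (h - 5)*(h - 2)*(h^2 + 4*h) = (h - 5)*(h - 2)*(h + 4)*(h)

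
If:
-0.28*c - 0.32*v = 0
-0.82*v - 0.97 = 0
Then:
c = 1.35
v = -1.18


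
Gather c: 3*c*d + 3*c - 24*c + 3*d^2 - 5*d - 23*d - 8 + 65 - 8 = c*(3*d - 21) + 3*d^2 - 28*d + 49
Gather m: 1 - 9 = -8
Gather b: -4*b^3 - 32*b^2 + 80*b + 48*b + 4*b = -4*b^3 - 32*b^2 + 132*b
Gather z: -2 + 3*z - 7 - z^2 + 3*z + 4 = -z^2 + 6*z - 5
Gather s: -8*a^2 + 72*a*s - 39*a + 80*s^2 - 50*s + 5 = -8*a^2 - 39*a + 80*s^2 + s*(72*a - 50) + 5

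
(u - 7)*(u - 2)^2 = u^3 - 11*u^2 + 32*u - 28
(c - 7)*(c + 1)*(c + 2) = c^3 - 4*c^2 - 19*c - 14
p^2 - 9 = (p - 3)*(p + 3)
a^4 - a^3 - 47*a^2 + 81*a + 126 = (a - 6)*(a - 3)*(a + 1)*(a + 7)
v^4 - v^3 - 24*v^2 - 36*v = v*(v - 6)*(v + 2)*(v + 3)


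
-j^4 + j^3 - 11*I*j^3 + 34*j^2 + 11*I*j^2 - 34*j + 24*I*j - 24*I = (j + 4*I)*(j + 6*I)*(-I*j + 1)*(-I*j + I)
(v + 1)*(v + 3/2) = v^2 + 5*v/2 + 3/2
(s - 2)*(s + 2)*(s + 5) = s^3 + 5*s^2 - 4*s - 20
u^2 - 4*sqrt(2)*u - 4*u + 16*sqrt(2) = (u - 4)*(u - 4*sqrt(2))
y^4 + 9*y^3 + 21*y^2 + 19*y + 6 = (y + 1)^3*(y + 6)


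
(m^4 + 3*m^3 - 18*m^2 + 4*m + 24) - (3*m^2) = m^4 + 3*m^3 - 21*m^2 + 4*m + 24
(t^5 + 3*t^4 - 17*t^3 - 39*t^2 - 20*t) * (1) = t^5 + 3*t^4 - 17*t^3 - 39*t^2 - 20*t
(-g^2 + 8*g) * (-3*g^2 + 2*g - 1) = 3*g^4 - 26*g^3 + 17*g^2 - 8*g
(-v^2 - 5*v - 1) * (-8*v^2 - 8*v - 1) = 8*v^4 + 48*v^3 + 49*v^2 + 13*v + 1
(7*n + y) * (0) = 0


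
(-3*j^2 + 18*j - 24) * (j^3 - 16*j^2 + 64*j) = -3*j^5 + 66*j^4 - 504*j^3 + 1536*j^2 - 1536*j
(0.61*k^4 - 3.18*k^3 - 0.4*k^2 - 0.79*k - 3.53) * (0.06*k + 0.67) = 0.0366*k^5 + 0.2179*k^4 - 2.1546*k^3 - 0.3154*k^2 - 0.7411*k - 2.3651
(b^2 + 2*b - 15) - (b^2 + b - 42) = b + 27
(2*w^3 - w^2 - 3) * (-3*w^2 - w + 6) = -6*w^5 + w^4 + 13*w^3 + 3*w^2 + 3*w - 18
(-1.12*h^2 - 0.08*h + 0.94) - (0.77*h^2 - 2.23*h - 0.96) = -1.89*h^2 + 2.15*h + 1.9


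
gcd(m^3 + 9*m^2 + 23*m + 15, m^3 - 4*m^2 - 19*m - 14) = m + 1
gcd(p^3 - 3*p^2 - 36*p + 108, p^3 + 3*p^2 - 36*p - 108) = p^2 - 36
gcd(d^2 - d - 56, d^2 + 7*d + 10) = 1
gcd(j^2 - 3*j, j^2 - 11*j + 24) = j - 3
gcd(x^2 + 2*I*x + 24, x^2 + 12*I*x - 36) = x + 6*I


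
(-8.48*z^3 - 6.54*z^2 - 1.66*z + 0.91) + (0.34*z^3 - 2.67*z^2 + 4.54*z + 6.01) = -8.14*z^3 - 9.21*z^2 + 2.88*z + 6.92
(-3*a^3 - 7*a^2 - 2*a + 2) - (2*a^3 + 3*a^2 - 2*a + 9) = -5*a^3 - 10*a^2 - 7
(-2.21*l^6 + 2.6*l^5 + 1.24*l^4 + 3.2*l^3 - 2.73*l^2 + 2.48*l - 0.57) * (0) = 0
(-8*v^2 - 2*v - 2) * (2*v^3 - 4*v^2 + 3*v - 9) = -16*v^5 + 28*v^4 - 20*v^3 + 74*v^2 + 12*v + 18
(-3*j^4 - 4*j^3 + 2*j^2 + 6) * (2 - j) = 3*j^5 - 2*j^4 - 10*j^3 + 4*j^2 - 6*j + 12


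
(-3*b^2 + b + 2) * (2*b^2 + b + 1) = -6*b^4 - b^3 + 2*b^2 + 3*b + 2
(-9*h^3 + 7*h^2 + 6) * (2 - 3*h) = 27*h^4 - 39*h^3 + 14*h^2 - 18*h + 12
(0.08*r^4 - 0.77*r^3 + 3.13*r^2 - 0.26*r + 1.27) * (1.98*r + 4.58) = 0.1584*r^5 - 1.1582*r^4 + 2.6708*r^3 + 13.8206*r^2 + 1.3238*r + 5.8166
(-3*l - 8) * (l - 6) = -3*l^2 + 10*l + 48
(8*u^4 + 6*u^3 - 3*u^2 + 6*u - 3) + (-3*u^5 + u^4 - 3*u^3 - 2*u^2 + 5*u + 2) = -3*u^5 + 9*u^4 + 3*u^3 - 5*u^2 + 11*u - 1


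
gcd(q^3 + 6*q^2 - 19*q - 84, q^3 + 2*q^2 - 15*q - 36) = q^2 - q - 12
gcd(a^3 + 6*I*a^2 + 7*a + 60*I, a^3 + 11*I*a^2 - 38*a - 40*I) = a^2 + 9*I*a - 20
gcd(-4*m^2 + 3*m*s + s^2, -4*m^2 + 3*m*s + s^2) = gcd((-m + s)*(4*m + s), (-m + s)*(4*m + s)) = -4*m^2 + 3*m*s + s^2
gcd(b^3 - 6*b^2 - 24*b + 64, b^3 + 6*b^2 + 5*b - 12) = b + 4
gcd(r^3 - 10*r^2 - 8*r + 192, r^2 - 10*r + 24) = r - 6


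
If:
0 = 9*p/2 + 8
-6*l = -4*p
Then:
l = -32/27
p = -16/9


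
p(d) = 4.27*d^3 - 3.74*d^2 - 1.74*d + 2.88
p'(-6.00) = 504.30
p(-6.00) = -1043.64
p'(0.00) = -1.74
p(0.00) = 2.88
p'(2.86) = 81.65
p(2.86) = 67.20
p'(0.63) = -1.37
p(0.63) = 1.37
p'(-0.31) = 1.81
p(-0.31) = 2.93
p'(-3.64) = 195.21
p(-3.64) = -246.28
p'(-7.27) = 729.69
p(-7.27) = -1822.85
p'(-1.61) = 43.51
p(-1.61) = -21.83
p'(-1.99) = 63.87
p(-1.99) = -42.12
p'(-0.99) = 18.22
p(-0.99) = -3.21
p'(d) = 12.81*d^2 - 7.48*d - 1.74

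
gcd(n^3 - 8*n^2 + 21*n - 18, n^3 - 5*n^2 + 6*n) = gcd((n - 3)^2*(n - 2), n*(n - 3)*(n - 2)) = n^2 - 5*n + 6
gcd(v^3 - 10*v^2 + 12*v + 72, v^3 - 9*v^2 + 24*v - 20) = 1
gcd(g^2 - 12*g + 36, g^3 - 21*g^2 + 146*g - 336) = g - 6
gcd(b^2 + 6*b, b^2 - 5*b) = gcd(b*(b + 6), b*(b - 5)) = b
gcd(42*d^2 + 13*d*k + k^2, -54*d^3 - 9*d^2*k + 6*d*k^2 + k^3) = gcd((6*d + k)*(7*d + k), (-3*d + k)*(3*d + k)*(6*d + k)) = 6*d + k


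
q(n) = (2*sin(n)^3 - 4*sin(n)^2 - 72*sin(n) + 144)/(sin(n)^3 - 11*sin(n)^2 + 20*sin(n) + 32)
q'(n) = (-3*sin(n)^2*cos(n) + 22*sin(n)*cos(n) - 20*cos(n))*(2*sin(n)^3 - 4*sin(n)^2 - 72*sin(n) + 144)/(sin(n)^3 - 11*sin(n)^2 + 20*sin(n) + 32)^2 + (6*sin(n)^2*cos(n) - 8*sin(n)*cos(n) - 72*cos(n))/(sin(n)^3 - 11*sin(n)^2 + 20*sin(n) + 32)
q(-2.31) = 17.97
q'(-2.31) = 46.36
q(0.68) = 2.41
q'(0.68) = -1.78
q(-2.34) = 16.66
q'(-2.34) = 41.16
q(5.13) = 54.44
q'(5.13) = -256.38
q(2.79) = 3.16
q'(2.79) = 2.85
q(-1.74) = 326.94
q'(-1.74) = 3853.37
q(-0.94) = 24.36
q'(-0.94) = -74.49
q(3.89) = 14.68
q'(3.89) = 33.72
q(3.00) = 3.87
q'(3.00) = 3.96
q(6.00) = 6.41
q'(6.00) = -8.97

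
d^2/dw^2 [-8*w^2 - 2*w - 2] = -16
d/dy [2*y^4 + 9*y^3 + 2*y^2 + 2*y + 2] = 8*y^3 + 27*y^2 + 4*y + 2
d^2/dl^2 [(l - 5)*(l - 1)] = 2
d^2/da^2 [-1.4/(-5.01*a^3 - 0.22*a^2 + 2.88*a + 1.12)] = (-(42.084*a + 0.616)*(5.01*a^3 + 0.22*a^2 - 2.88*a - 1.12) + 1.4*(15.03*a^2 + 0.44*a - 2.88)*(30.06*a^2 + 0.88*a - 5.76))/(5.01*a^3 + 0.22*a^2 - 2.88*a - 1.12)^3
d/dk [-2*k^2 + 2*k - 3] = 2 - 4*k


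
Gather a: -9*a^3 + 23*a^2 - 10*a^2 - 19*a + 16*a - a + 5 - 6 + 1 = -9*a^3 + 13*a^2 - 4*a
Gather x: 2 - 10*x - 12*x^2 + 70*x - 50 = -12*x^2 + 60*x - 48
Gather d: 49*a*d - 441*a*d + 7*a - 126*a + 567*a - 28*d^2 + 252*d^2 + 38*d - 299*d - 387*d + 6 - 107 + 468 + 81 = 448*a + 224*d^2 + d*(-392*a - 648) + 448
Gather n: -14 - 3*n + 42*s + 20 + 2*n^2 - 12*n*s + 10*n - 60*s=2*n^2 + n*(7 - 12*s) - 18*s + 6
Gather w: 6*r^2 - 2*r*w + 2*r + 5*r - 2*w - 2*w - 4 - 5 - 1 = 6*r^2 + 7*r + w*(-2*r - 4) - 10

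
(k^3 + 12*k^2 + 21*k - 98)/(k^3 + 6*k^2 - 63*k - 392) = (k - 2)/(k - 8)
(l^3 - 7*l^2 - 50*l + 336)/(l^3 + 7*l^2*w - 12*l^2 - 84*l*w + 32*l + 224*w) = (l^2 + l - 42)/(l^2 + 7*l*w - 4*l - 28*w)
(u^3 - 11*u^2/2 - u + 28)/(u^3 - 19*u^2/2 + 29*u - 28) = (u + 2)/(u - 2)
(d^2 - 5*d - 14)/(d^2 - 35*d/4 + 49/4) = 4*(d + 2)/(4*d - 7)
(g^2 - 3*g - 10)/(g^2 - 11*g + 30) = (g + 2)/(g - 6)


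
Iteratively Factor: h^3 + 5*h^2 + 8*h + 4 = (h + 1)*(h^2 + 4*h + 4) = (h + 1)*(h + 2)*(h + 2)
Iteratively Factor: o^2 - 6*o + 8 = (o - 2)*(o - 4)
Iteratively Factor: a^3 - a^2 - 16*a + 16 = (a + 4)*(a^2 - 5*a + 4) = (a - 1)*(a + 4)*(a - 4)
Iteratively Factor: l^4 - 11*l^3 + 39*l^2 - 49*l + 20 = (l - 5)*(l^3 - 6*l^2 + 9*l - 4) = (l - 5)*(l - 1)*(l^2 - 5*l + 4) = (l - 5)*(l - 1)^2*(l - 4)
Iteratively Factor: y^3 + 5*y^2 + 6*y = (y + 3)*(y^2 + 2*y) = y*(y + 3)*(y + 2)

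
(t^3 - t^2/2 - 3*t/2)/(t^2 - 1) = t*(2*t - 3)/(2*(t - 1))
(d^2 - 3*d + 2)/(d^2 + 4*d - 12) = (d - 1)/(d + 6)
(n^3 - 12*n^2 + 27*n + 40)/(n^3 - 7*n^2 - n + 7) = (n^2 - 13*n + 40)/(n^2 - 8*n + 7)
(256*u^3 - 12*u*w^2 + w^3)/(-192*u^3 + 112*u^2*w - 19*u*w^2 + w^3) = (-4*u - w)/(3*u - w)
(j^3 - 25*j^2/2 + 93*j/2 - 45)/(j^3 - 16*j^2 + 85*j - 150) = (j - 3/2)/(j - 5)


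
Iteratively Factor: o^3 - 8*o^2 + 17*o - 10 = (o - 2)*(o^2 - 6*o + 5) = (o - 2)*(o - 1)*(o - 5)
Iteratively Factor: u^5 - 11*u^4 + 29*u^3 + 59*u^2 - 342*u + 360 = (u - 2)*(u^4 - 9*u^3 + 11*u^2 + 81*u - 180) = (u - 2)*(u + 3)*(u^3 - 12*u^2 + 47*u - 60) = (u - 3)*(u - 2)*(u + 3)*(u^2 - 9*u + 20) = (u - 4)*(u - 3)*(u - 2)*(u + 3)*(u - 5)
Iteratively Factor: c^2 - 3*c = (c - 3)*(c)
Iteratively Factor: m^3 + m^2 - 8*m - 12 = (m + 2)*(m^2 - m - 6) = (m + 2)^2*(m - 3)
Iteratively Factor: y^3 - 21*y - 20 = (y + 1)*(y^2 - y - 20) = (y - 5)*(y + 1)*(y + 4)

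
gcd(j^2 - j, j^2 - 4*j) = j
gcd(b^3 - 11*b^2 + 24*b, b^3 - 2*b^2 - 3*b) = b^2 - 3*b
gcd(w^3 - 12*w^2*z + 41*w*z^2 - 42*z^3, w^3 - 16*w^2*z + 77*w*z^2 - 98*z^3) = w^2 - 9*w*z + 14*z^2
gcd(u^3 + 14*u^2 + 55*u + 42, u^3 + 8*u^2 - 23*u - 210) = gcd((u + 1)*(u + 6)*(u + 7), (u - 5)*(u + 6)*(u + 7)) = u^2 + 13*u + 42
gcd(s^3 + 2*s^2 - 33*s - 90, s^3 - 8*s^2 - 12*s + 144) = s - 6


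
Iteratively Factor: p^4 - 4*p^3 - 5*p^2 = (p - 5)*(p^3 + p^2) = p*(p - 5)*(p^2 + p) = p^2*(p - 5)*(p + 1)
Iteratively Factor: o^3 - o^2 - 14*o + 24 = (o + 4)*(o^2 - 5*o + 6) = (o - 2)*(o + 4)*(o - 3)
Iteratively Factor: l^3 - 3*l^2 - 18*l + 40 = (l - 2)*(l^2 - l - 20) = (l - 5)*(l - 2)*(l + 4)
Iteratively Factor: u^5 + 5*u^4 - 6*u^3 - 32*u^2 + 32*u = (u + 4)*(u^4 + u^3 - 10*u^2 + 8*u) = (u - 2)*(u + 4)*(u^3 + 3*u^2 - 4*u) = u*(u - 2)*(u + 4)*(u^2 + 3*u - 4) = u*(u - 2)*(u + 4)^2*(u - 1)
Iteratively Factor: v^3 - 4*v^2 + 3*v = (v - 1)*(v^2 - 3*v) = v*(v - 1)*(v - 3)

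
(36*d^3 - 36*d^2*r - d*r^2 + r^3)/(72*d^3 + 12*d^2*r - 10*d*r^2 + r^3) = (-6*d^2 + 5*d*r + r^2)/(-12*d^2 - 4*d*r + r^2)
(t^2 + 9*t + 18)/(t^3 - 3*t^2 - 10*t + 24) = (t + 6)/(t^2 - 6*t + 8)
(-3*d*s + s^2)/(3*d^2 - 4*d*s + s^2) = s/(-d + s)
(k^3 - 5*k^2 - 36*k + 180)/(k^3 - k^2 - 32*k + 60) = (k - 6)/(k - 2)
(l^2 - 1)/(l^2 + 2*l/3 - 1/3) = 3*(l - 1)/(3*l - 1)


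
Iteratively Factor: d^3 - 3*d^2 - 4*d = (d - 4)*(d^2 + d) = (d - 4)*(d + 1)*(d)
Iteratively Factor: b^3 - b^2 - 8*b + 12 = (b - 2)*(b^2 + b - 6) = (b - 2)*(b + 3)*(b - 2)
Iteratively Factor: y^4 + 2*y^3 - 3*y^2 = (y - 1)*(y^3 + 3*y^2) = y*(y - 1)*(y^2 + 3*y) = y^2*(y - 1)*(y + 3)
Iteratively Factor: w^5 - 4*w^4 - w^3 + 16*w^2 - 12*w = (w)*(w^4 - 4*w^3 - w^2 + 16*w - 12) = w*(w - 1)*(w^3 - 3*w^2 - 4*w + 12) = w*(w - 3)*(w - 1)*(w^2 - 4) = w*(w - 3)*(w - 2)*(w - 1)*(w + 2)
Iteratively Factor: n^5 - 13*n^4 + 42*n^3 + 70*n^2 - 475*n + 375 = (n - 5)*(n^4 - 8*n^3 + 2*n^2 + 80*n - 75) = (n - 5)*(n + 3)*(n^3 - 11*n^2 + 35*n - 25) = (n - 5)^2*(n + 3)*(n^2 - 6*n + 5) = (n - 5)^3*(n + 3)*(n - 1)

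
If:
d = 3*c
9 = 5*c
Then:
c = 9/5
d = 27/5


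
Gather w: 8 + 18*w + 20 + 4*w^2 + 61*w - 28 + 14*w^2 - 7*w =18*w^2 + 72*w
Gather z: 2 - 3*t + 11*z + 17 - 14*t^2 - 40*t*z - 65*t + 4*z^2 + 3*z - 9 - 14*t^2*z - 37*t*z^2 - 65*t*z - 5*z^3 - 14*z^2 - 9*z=-14*t^2 - 68*t - 5*z^3 + z^2*(-37*t - 10) + z*(-14*t^2 - 105*t + 5) + 10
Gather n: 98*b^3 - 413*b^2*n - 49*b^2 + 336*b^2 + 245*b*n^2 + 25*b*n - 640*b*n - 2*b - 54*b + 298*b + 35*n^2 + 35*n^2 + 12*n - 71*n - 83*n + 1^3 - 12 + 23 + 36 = 98*b^3 + 287*b^2 + 242*b + n^2*(245*b + 70) + n*(-413*b^2 - 615*b - 142) + 48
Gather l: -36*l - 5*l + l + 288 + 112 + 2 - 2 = 400 - 40*l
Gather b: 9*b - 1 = 9*b - 1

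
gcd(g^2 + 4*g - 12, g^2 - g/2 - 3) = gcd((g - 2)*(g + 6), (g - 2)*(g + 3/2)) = g - 2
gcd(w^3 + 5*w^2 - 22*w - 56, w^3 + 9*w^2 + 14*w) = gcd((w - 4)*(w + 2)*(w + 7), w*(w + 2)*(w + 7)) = w^2 + 9*w + 14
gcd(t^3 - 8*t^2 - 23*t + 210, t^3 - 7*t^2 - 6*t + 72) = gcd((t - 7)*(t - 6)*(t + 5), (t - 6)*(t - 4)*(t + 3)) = t - 6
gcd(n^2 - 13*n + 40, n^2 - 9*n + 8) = n - 8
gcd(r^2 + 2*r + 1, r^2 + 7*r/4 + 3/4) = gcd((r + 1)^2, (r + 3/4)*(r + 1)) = r + 1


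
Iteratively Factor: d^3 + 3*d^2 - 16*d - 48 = (d + 4)*(d^2 - d - 12) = (d + 3)*(d + 4)*(d - 4)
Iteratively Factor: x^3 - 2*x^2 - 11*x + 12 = (x - 4)*(x^2 + 2*x - 3) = (x - 4)*(x + 3)*(x - 1)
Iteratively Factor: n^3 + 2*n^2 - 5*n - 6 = (n + 3)*(n^2 - n - 2) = (n + 1)*(n + 3)*(n - 2)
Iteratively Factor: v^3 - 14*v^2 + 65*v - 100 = (v - 5)*(v^2 - 9*v + 20) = (v - 5)^2*(v - 4)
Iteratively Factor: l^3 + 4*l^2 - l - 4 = (l + 4)*(l^2 - 1) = (l + 1)*(l + 4)*(l - 1)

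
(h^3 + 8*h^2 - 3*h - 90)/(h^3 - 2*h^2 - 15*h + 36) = (h^2 + 11*h + 30)/(h^2 + h - 12)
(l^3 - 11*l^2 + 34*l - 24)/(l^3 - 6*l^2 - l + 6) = (l - 4)/(l + 1)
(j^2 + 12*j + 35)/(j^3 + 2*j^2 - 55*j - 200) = (j + 7)/(j^2 - 3*j - 40)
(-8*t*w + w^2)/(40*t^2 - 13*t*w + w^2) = -w/(5*t - w)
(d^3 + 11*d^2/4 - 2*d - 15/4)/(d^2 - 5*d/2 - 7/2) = (4*d^2 + 7*d - 15)/(2*(2*d - 7))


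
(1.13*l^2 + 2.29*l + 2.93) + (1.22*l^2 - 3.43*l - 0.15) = 2.35*l^2 - 1.14*l + 2.78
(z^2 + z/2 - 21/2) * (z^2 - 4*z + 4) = z^4 - 7*z^3/2 - 17*z^2/2 + 44*z - 42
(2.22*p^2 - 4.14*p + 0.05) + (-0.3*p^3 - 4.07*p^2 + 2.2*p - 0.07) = -0.3*p^3 - 1.85*p^2 - 1.94*p - 0.02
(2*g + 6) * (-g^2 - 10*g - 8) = -2*g^3 - 26*g^2 - 76*g - 48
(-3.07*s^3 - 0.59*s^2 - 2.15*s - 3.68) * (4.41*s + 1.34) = -13.5387*s^4 - 6.7157*s^3 - 10.2721*s^2 - 19.1098*s - 4.9312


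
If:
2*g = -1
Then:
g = -1/2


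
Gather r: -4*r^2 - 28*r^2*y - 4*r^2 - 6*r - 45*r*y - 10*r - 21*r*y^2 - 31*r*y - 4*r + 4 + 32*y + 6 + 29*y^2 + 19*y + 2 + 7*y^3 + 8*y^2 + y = r^2*(-28*y - 8) + r*(-21*y^2 - 76*y - 20) + 7*y^3 + 37*y^2 + 52*y + 12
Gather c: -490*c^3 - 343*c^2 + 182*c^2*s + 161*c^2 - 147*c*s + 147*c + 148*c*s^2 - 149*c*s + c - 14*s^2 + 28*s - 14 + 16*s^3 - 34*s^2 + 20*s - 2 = -490*c^3 + c^2*(182*s - 182) + c*(148*s^2 - 296*s + 148) + 16*s^3 - 48*s^2 + 48*s - 16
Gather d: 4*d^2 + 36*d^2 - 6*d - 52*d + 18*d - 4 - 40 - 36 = 40*d^2 - 40*d - 80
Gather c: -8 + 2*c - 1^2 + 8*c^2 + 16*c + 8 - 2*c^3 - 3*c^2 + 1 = -2*c^3 + 5*c^2 + 18*c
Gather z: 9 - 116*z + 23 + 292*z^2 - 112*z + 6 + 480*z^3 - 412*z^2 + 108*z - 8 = 480*z^3 - 120*z^2 - 120*z + 30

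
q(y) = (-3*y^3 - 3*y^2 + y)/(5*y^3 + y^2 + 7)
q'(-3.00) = 0.06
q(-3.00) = -0.43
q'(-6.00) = 0.01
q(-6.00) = -0.51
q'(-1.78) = 0.17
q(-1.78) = -0.31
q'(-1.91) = 0.14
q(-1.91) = -0.33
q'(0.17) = -0.04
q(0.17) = 0.01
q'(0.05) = 0.10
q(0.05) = 0.01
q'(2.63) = -0.01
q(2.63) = -0.69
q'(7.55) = 0.01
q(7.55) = -0.66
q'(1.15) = -0.47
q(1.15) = -0.46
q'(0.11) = 0.03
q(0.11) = 0.01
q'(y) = (-15*y^2 - 2*y)*(-3*y^3 - 3*y^2 + y)/(5*y^3 + y^2 + 7)^2 + (-9*y^2 - 6*y + 1)/(5*y^3 + y^2 + 7) = (12*y^4 - 10*y^3 - 64*y^2 - 42*y + 7)/(25*y^6 + 10*y^5 + y^4 + 70*y^3 + 14*y^2 + 49)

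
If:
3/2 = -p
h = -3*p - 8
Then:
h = -7/2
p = -3/2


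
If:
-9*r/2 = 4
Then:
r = -8/9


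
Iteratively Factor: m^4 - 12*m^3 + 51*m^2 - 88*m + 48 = (m - 4)*(m^3 - 8*m^2 + 19*m - 12) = (m - 4)*(m - 3)*(m^2 - 5*m + 4) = (m - 4)^2*(m - 3)*(m - 1)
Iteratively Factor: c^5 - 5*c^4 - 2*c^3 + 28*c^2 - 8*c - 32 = (c - 2)*(c^4 - 3*c^3 - 8*c^2 + 12*c + 16) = (c - 2)^2*(c^3 - c^2 - 10*c - 8) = (c - 4)*(c - 2)^2*(c^2 + 3*c + 2) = (c - 4)*(c - 2)^2*(c + 2)*(c + 1)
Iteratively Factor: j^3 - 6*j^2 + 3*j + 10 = (j - 2)*(j^2 - 4*j - 5) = (j - 5)*(j - 2)*(j + 1)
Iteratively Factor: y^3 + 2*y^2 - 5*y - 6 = (y + 1)*(y^2 + y - 6) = (y + 1)*(y + 3)*(y - 2)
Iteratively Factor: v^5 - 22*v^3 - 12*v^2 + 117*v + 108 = (v + 1)*(v^4 - v^3 - 21*v^2 + 9*v + 108) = (v + 1)*(v + 3)*(v^3 - 4*v^2 - 9*v + 36) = (v - 4)*(v + 1)*(v + 3)*(v^2 - 9) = (v - 4)*(v - 3)*(v + 1)*(v + 3)*(v + 3)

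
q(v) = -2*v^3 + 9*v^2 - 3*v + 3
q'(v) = -6*v^2 + 18*v - 3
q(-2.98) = 144.79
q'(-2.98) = -109.92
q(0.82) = 5.49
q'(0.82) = 7.73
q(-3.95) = 278.53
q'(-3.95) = -167.72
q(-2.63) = 109.52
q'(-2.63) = -91.84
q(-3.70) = 238.62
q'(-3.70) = -151.74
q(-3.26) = 177.72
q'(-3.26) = -125.45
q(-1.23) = 24.03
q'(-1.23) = -34.22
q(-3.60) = 223.75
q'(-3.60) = -145.56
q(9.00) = -753.00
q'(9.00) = -327.00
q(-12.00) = 4791.00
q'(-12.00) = -1083.00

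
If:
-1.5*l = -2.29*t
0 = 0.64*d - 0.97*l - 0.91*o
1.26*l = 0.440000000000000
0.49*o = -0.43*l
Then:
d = 0.09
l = 0.35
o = -0.31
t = 0.23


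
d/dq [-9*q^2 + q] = 1 - 18*q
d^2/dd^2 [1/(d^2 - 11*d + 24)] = 2*(-d^2 + 11*d + (2*d - 11)^2 - 24)/(d^2 - 11*d + 24)^3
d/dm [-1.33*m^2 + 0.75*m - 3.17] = 0.75 - 2.66*m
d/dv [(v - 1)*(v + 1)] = 2*v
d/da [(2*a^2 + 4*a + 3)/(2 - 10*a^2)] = (10*a^2 + 17*a + 2)/(25*a^4 - 10*a^2 + 1)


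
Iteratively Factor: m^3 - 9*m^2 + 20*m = (m - 5)*(m^2 - 4*m) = m*(m - 5)*(m - 4)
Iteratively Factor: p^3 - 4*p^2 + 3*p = (p - 1)*(p^2 - 3*p) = p*(p - 1)*(p - 3)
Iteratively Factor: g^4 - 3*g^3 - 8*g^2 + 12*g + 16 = (g + 1)*(g^3 - 4*g^2 - 4*g + 16) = (g - 4)*(g + 1)*(g^2 - 4) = (g - 4)*(g - 2)*(g + 1)*(g + 2)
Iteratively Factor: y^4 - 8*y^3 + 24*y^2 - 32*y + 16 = (y - 2)*(y^3 - 6*y^2 + 12*y - 8) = (y - 2)^2*(y^2 - 4*y + 4) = (y - 2)^3*(y - 2)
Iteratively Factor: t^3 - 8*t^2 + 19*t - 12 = (t - 1)*(t^2 - 7*t + 12) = (t - 3)*(t - 1)*(t - 4)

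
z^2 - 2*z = z*(z - 2)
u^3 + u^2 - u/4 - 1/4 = (u - 1/2)*(u + 1/2)*(u + 1)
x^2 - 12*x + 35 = (x - 7)*(x - 5)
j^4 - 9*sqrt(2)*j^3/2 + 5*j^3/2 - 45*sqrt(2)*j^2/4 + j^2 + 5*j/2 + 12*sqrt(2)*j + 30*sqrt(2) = (j + 5/2)*(j - 4*sqrt(2))*(j - 3*sqrt(2)/2)*(j + sqrt(2))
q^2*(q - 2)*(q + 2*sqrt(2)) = q^4 - 2*q^3 + 2*sqrt(2)*q^3 - 4*sqrt(2)*q^2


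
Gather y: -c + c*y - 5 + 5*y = -c + y*(c + 5) - 5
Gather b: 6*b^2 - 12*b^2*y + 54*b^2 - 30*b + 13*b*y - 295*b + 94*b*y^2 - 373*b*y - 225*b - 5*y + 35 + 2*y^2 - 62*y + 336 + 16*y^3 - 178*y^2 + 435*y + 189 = b^2*(60 - 12*y) + b*(94*y^2 - 360*y - 550) + 16*y^3 - 176*y^2 + 368*y + 560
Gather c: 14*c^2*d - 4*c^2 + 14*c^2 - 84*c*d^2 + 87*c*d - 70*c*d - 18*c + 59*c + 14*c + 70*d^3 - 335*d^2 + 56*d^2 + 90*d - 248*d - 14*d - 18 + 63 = c^2*(14*d + 10) + c*(-84*d^2 + 17*d + 55) + 70*d^3 - 279*d^2 - 172*d + 45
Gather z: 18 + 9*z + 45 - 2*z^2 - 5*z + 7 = -2*z^2 + 4*z + 70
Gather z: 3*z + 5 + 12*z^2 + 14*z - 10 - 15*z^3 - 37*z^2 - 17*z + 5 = -15*z^3 - 25*z^2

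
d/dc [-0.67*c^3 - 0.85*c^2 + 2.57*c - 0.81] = -2.01*c^2 - 1.7*c + 2.57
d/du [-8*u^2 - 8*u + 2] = -16*u - 8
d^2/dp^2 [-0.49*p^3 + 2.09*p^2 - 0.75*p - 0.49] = 4.18 - 2.94*p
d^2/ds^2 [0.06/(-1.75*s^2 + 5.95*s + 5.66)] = (-0.3675*s^2 + 1.2495*s + 0.06*(3.5*s - 5.95)*(7.0*s - 11.9) + 1.1886)/(-1.75*s^2 + 5.95*s + 5.66)^3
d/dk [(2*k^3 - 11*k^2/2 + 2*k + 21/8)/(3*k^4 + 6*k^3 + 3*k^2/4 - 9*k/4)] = (-64*k^6 + 352*k^5 + 176*k^4 - 688*k^3 - 388*k^2 - 42*k + 63)/(6*k^2*(16*k^6 + 64*k^5 + 72*k^4 - 8*k^3 - 47*k^2 - 6*k + 9))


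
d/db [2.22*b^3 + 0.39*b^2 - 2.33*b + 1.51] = 6.66*b^2 + 0.78*b - 2.33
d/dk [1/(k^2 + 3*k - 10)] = (-2*k - 3)/(k^2 + 3*k - 10)^2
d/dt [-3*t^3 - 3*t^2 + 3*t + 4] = -9*t^2 - 6*t + 3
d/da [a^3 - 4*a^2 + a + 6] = 3*a^2 - 8*a + 1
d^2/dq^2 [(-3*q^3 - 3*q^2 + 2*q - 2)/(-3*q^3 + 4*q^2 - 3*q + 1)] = 2*(63*q^6 - 135*q^5 + 153*q^4 - 92*q^3 + 51*q^2 - 21*q + 7)/(27*q^9 - 108*q^8 + 225*q^7 - 307*q^6 + 297*q^5 - 210*q^4 + 108*q^3 - 39*q^2 + 9*q - 1)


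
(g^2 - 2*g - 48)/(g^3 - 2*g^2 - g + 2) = (g^2 - 2*g - 48)/(g^3 - 2*g^2 - g + 2)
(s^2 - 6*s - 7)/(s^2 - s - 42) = (s + 1)/(s + 6)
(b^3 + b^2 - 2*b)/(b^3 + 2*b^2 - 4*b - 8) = b*(b - 1)/(b^2 - 4)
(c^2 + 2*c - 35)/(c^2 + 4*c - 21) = (c - 5)/(c - 3)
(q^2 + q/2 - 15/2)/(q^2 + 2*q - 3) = (q - 5/2)/(q - 1)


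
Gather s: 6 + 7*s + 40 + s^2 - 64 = s^2 + 7*s - 18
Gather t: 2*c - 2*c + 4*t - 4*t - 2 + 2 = 0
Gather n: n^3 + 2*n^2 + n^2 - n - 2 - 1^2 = n^3 + 3*n^2 - n - 3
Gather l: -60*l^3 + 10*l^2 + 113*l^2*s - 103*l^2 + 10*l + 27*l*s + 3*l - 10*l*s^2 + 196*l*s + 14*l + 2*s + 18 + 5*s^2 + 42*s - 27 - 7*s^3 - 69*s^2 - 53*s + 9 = -60*l^3 + l^2*(113*s - 93) + l*(-10*s^2 + 223*s + 27) - 7*s^3 - 64*s^2 - 9*s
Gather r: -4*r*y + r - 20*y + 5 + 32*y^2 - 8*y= r*(1 - 4*y) + 32*y^2 - 28*y + 5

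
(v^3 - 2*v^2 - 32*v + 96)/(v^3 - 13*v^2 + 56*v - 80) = (v + 6)/(v - 5)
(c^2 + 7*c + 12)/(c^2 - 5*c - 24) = (c + 4)/(c - 8)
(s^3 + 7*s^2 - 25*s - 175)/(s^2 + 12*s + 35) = s - 5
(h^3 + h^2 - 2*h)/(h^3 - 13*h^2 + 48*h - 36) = h*(h + 2)/(h^2 - 12*h + 36)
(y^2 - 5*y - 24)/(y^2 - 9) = (y - 8)/(y - 3)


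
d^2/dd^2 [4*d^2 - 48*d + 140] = 8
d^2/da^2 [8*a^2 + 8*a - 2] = 16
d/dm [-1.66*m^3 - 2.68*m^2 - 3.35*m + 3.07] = -4.98*m^2 - 5.36*m - 3.35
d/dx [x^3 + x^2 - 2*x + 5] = 3*x^2 + 2*x - 2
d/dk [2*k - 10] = 2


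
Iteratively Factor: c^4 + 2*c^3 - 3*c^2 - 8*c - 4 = (c + 1)*(c^3 + c^2 - 4*c - 4) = (c - 2)*(c + 1)*(c^2 + 3*c + 2) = (c - 2)*(c + 1)^2*(c + 2)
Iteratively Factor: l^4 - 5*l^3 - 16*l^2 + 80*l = (l - 4)*(l^3 - l^2 - 20*l) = (l - 5)*(l - 4)*(l^2 + 4*l) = l*(l - 5)*(l - 4)*(l + 4)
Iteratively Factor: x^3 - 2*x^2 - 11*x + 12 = (x + 3)*(x^2 - 5*x + 4) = (x - 1)*(x + 3)*(x - 4)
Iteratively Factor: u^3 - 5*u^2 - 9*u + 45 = (u + 3)*(u^2 - 8*u + 15) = (u - 3)*(u + 3)*(u - 5)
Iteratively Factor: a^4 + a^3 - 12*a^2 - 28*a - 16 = (a + 2)*(a^3 - a^2 - 10*a - 8) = (a - 4)*(a + 2)*(a^2 + 3*a + 2) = (a - 4)*(a + 2)^2*(a + 1)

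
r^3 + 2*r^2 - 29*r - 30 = (r - 5)*(r + 1)*(r + 6)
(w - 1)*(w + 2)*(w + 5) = w^3 + 6*w^2 + 3*w - 10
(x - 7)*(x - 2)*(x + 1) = x^3 - 8*x^2 + 5*x + 14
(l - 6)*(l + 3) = l^2 - 3*l - 18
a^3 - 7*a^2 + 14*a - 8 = (a - 4)*(a - 2)*(a - 1)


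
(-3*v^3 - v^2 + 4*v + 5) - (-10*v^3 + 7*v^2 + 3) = 7*v^3 - 8*v^2 + 4*v + 2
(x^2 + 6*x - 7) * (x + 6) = x^3 + 12*x^2 + 29*x - 42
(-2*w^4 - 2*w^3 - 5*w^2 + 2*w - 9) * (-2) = 4*w^4 + 4*w^3 + 10*w^2 - 4*w + 18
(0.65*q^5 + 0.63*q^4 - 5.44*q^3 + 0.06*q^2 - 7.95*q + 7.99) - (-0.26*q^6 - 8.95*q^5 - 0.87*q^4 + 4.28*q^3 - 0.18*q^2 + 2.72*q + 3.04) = 0.26*q^6 + 9.6*q^5 + 1.5*q^4 - 9.72*q^3 + 0.24*q^2 - 10.67*q + 4.95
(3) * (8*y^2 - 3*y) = 24*y^2 - 9*y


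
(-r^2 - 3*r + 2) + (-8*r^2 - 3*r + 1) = -9*r^2 - 6*r + 3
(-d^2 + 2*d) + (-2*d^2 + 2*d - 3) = -3*d^2 + 4*d - 3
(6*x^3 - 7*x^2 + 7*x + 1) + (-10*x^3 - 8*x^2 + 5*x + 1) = -4*x^3 - 15*x^2 + 12*x + 2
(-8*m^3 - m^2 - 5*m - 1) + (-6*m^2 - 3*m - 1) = -8*m^3 - 7*m^2 - 8*m - 2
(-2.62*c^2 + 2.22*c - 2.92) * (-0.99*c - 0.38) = 2.5938*c^3 - 1.2022*c^2 + 2.0472*c + 1.1096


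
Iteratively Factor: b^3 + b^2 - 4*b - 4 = (b - 2)*(b^2 + 3*b + 2) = (b - 2)*(b + 2)*(b + 1)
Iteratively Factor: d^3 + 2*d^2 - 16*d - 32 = (d - 4)*(d^2 + 6*d + 8) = (d - 4)*(d + 4)*(d + 2)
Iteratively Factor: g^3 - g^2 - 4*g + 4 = (g - 2)*(g^2 + g - 2) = (g - 2)*(g - 1)*(g + 2)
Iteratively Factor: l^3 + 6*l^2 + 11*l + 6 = (l + 2)*(l^2 + 4*l + 3) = (l + 2)*(l + 3)*(l + 1)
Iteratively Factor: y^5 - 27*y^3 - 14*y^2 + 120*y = (y + 4)*(y^4 - 4*y^3 - 11*y^2 + 30*y) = (y + 3)*(y + 4)*(y^3 - 7*y^2 + 10*y) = y*(y + 3)*(y + 4)*(y^2 - 7*y + 10) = y*(y - 2)*(y + 3)*(y + 4)*(y - 5)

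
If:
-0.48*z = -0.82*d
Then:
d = 0.585365853658537*z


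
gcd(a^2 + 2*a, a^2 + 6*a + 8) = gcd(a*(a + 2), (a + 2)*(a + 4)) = a + 2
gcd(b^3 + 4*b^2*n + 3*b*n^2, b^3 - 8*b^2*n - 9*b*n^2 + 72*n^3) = b + 3*n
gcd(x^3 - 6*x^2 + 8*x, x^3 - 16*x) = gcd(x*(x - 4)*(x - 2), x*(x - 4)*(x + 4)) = x^2 - 4*x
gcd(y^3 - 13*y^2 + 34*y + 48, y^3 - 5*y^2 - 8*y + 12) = y - 6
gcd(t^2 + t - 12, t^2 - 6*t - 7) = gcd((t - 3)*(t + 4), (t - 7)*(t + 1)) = 1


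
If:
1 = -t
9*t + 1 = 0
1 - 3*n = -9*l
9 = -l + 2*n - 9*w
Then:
No Solution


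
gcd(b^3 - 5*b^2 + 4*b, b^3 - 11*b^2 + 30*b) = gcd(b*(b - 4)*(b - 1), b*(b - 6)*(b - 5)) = b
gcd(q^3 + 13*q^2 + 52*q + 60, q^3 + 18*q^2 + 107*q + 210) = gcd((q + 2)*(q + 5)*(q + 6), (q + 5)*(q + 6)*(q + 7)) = q^2 + 11*q + 30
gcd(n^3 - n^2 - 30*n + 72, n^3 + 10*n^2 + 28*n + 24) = n + 6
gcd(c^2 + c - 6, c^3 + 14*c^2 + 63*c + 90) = c + 3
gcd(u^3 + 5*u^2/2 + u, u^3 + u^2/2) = u^2 + u/2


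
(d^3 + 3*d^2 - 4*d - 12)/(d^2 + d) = (d^3 + 3*d^2 - 4*d - 12)/(d*(d + 1))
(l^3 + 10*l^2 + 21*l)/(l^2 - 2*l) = (l^2 + 10*l + 21)/(l - 2)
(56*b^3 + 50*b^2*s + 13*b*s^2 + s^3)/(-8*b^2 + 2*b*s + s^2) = (14*b^2 + 9*b*s + s^2)/(-2*b + s)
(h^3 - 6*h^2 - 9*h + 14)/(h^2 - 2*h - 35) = (h^2 + h - 2)/(h + 5)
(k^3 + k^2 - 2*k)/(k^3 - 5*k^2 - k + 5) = k*(k + 2)/(k^2 - 4*k - 5)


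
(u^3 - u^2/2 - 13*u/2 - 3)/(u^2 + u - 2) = (2*u^2 - 5*u - 3)/(2*(u - 1))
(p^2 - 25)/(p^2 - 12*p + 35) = (p + 5)/(p - 7)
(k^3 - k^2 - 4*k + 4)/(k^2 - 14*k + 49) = (k^3 - k^2 - 4*k + 4)/(k^2 - 14*k + 49)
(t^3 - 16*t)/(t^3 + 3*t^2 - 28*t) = (t + 4)/(t + 7)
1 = 1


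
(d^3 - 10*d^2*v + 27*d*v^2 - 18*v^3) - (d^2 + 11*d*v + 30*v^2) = d^3 - 10*d^2*v - d^2 + 27*d*v^2 - 11*d*v - 18*v^3 - 30*v^2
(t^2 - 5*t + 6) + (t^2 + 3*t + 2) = 2*t^2 - 2*t + 8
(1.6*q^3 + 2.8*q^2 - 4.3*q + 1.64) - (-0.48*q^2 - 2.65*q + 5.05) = 1.6*q^3 + 3.28*q^2 - 1.65*q - 3.41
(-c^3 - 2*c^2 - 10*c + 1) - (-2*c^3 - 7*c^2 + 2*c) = c^3 + 5*c^2 - 12*c + 1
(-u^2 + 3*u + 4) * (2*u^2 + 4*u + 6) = -2*u^4 + 2*u^3 + 14*u^2 + 34*u + 24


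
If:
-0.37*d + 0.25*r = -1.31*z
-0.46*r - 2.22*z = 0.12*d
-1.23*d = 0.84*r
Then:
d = 0.00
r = 0.00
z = 0.00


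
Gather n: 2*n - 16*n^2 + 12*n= -16*n^2 + 14*n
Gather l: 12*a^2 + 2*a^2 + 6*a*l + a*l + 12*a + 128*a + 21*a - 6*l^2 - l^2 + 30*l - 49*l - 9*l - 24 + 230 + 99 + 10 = 14*a^2 + 161*a - 7*l^2 + l*(7*a - 28) + 315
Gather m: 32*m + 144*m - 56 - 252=176*m - 308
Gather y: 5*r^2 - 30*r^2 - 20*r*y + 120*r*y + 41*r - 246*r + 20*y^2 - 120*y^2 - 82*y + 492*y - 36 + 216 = -25*r^2 - 205*r - 100*y^2 + y*(100*r + 410) + 180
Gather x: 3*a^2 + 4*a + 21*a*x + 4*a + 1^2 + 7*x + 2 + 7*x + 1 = 3*a^2 + 8*a + x*(21*a + 14) + 4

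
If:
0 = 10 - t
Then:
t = 10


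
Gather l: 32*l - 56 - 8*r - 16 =32*l - 8*r - 72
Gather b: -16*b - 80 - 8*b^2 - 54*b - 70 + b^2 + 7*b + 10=-7*b^2 - 63*b - 140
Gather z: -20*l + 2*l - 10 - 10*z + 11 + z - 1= -18*l - 9*z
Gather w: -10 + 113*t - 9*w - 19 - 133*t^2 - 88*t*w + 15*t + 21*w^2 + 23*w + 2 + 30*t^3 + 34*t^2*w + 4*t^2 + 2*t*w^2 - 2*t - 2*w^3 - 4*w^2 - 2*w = 30*t^3 - 129*t^2 + 126*t - 2*w^3 + w^2*(2*t + 17) + w*(34*t^2 - 88*t + 12) - 27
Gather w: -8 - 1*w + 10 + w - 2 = 0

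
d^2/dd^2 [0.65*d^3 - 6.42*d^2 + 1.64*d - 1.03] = 3.9*d - 12.84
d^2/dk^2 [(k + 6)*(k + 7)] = 2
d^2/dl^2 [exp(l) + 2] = exp(l)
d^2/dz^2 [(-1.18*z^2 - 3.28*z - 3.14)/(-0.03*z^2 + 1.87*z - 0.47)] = (1.73472347597681e-18*z^4 + 0.1383*z^3 - 0.0828720000000027*z^2 - 1.334412*z + 28.158892)/(2.7e-5*z^6 - 0.005049*z^5 + 0.31599*z^4 - 6.697405*z^3 + 4.95051*z^2 - 1.239249*z + 0.103823)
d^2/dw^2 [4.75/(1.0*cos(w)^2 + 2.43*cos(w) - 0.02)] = (-19.0*(1 - cos(w)^2)^2 - 34.6275*cos(w)^3 - 37.928275*cos(w)^2 + 69.02415*cos(w) + 75.28655)/(1.0*cos(w)^2 + 2.43*cos(w) - 0.02)^3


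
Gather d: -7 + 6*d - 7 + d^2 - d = d^2 + 5*d - 14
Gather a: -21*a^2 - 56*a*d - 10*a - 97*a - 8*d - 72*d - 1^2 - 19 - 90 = -21*a^2 + a*(-56*d - 107) - 80*d - 110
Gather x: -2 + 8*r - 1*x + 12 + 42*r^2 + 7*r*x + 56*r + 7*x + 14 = 42*r^2 + 64*r + x*(7*r + 6) + 24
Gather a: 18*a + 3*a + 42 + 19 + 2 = 21*a + 63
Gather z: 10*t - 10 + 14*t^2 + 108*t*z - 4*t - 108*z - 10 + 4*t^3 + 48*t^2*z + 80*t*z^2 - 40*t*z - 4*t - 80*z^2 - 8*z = 4*t^3 + 14*t^2 + 2*t + z^2*(80*t - 80) + z*(48*t^2 + 68*t - 116) - 20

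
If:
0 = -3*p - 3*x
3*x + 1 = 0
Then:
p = 1/3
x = -1/3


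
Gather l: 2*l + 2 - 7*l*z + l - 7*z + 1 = l*(3 - 7*z) - 7*z + 3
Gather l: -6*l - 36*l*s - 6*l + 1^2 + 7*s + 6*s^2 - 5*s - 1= l*(-36*s - 12) + 6*s^2 + 2*s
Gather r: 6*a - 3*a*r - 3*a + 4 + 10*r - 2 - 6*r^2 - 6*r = 3*a - 6*r^2 + r*(4 - 3*a) + 2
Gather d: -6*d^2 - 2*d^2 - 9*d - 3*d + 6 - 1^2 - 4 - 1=-8*d^2 - 12*d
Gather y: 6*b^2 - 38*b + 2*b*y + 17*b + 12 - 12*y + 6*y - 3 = 6*b^2 - 21*b + y*(2*b - 6) + 9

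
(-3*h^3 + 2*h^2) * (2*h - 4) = -6*h^4 + 16*h^3 - 8*h^2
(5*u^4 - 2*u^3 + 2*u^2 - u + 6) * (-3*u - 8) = -15*u^5 - 34*u^4 + 10*u^3 - 13*u^2 - 10*u - 48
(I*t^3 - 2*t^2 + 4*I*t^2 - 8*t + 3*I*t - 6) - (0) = I*t^3 - 2*t^2 + 4*I*t^2 - 8*t + 3*I*t - 6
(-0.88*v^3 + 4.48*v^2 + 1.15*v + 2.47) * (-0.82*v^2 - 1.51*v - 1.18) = 0.7216*v^5 - 2.3448*v^4 - 6.6694*v^3 - 9.0483*v^2 - 5.0867*v - 2.9146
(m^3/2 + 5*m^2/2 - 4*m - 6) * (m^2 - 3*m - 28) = m^5/2 + m^4 - 51*m^3/2 - 64*m^2 + 130*m + 168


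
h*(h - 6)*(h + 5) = h^3 - h^2 - 30*h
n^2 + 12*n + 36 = (n + 6)^2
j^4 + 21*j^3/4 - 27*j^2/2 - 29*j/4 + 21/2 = (j - 2)*(j - 3/4)*(j + 1)*(j + 7)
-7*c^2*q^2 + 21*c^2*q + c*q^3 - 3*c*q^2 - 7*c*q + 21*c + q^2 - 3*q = (-7*c + q)*(q - 3)*(c*q + 1)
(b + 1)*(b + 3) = b^2 + 4*b + 3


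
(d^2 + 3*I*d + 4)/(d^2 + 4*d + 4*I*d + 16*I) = (d - I)/(d + 4)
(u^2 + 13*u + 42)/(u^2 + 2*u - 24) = (u + 7)/(u - 4)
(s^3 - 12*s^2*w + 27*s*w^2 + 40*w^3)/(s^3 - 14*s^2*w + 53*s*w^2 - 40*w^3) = (s + w)/(s - w)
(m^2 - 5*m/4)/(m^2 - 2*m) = (m - 5/4)/(m - 2)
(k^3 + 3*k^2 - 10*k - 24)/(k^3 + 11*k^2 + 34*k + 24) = (k^2 - k - 6)/(k^2 + 7*k + 6)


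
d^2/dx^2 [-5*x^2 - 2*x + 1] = -10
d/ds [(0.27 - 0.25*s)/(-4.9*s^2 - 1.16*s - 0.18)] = (-1.225*s^2 + 2.646*s + 0.3582)/(24.01*s^4 + 11.368*s^3 + 3.1096*s^2 + 0.4176*s + 0.0324)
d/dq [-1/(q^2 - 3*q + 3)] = (2*q - 3)/(q^2 - 3*q + 3)^2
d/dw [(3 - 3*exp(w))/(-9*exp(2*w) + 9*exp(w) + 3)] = (-3*exp(2*w) + 6*exp(w) - 4)*exp(w)/(9*exp(4*w) - 18*exp(3*w) + 3*exp(2*w) + 6*exp(w) + 1)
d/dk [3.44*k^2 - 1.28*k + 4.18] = 6.88*k - 1.28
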